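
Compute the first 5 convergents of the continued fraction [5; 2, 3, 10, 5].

5/1, 11/2, 38/7, 391/72, 1993/367

Using the convergent recurrence p_i = a_i*p_{i-1} + p_{i-2}, q_i = a_i*q_{i-1} + q_{i-2} with p_{-2}=0, p_{-1}=1, q_{-2}=1, q_{-1}=0:
  i=0: a_0=5, p_0 = 5*1 + 0 = 5, q_0 = 5*0 + 1 = 1.
  i=1: a_1=2, p_1 = 2*5 + 1 = 11, q_1 = 2*1 + 0 = 2.
  i=2: a_2=3, p_2 = 3*11 + 5 = 38, q_2 = 3*2 + 1 = 7.
  i=3: a_3=10, p_3 = 10*38 + 11 = 391, q_3 = 10*7 + 2 = 72.
  i=4: a_4=5, p_4 = 5*391 + 38 = 1993, q_4 = 5*72 + 7 = 367.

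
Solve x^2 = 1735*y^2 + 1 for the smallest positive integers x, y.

First expand sqrt(1735) as a continued fraction. With x_i = (sqrt(1735) + m_i)/d_i and (m_0, d_0) = (0, 1): a_0 = floor(sqrt(1735)) = 41, since 41^2 = 1681 <= 1735 < 1764 = 42^2.
Iterate m_{i+1} = d_i*a_i - m_i, d_{i+1} = (1735 - m_{i+1}^2)/d_i, a_{i+1} = floor((a_0 + m_{i+1})/d_{i+1}):
  m_1 = 1*41 - 0 = 41, d_1 = (1735 - 41^2)/1 = 54/1 = 54, a_1 = floor((41 + 41)/54) = 1.
  m_2 = 54*1 - 41 = 13, d_2 = (1735 - 13^2)/54 = 1566/54 = 29, a_2 = floor((41 + 13)/29) = 1.
  m_3 = 29*1 - 13 = 16, d_3 = (1735 - 16^2)/29 = 1479/29 = 51, a_3 = floor((41 + 16)/51) = 1.
  m_4 = 51*1 - 16 = 35, d_4 = (1735 - 35^2)/51 = 510/51 = 10, a_4 = floor((41 + 35)/10) = 7.
  m_5 = 10*7 - 35 = 35, d_5 = (1735 - 35^2)/10 = 510/10 = 51, a_5 = floor((41 + 35)/51) = 1.
  m_6 = 51*1 - 35 = 16, d_6 = (1735 - 16^2)/51 = 1479/51 = 29, a_6 = floor((41 + 16)/29) = 1.
  m_7 = 29*1 - 16 = 13, d_7 = (1735 - 13^2)/29 = 1566/29 = 54, a_7 = floor((41 + 13)/54) = 1.
  m_8 = 54*1 - 13 = 41, d_8 = (1735 - 41^2)/54 = 54/54 = 1, a_8 = floor((41 + 41)/1) = 82.
  m_9 = 1*82 - 41 = 41, d_9 = (1735 - 41^2)/1 = 54/1 = 54: (m_9, d_9) = (m_1, d_1) = (41, 54), so from here the quotients repeat a_1, ..., a_8; the period length is 8.
So sqrt(1735) = [41; (1, 1, 1, 7, 1, 1, 1, 82)] with period length k = 8.
k is even, so the fundamental solution of x^2 - 1735y^2 = 1 is (p_{k-1}, q_{k-1}) = (p_7, q_7); compute convergents through index 7.
Convergents (p_i = a_i*p_{i-1} + p_{i-2}, q_i = a_i*q_{i-1} + q_{i-2} with p_{-2}=0, p_{-1}=1, q_{-2}=1, q_{-1}=0):
  i=0: a_0=41, p_0 = 41*1 + 0 = 41, q_0 = 41*0 + 1 = 1.
  i=1: a_1=1, p_1 = 1*41 + 1 = 42, q_1 = 1*1 + 0 = 1.
  i=2: a_2=1, p_2 = 1*42 + 41 = 83, q_2 = 1*1 + 1 = 2.
  i=3: a_3=1, p_3 = 1*83 + 42 = 125, q_3 = 1*2 + 1 = 3.
  i=4: a_4=7, p_4 = 7*125 + 83 = 958, q_4 = 7*3 + 2 = 23.
  i=5: a_5=1, p_5 = 1*958 + 125 = 1083, q_5 = 1*23 + 3 = 26.
  i=6: a_6=1, p_6 = 1*1083 + 958 = 2041, q_6 = 1*26 + 23 = 49.
  i=7: a_7=1, p_7 = 1*2041 + 1083 = 3124, q_7 = 1*49 + 26 = 75.
Check: 3124^2 - 1735*75^2 = 9759376 - 9759375 = 1, so (x, y) = (3124, 75) solves the equation, and by the theorem it is the least positive solution.

(x, y) = (3124, 75)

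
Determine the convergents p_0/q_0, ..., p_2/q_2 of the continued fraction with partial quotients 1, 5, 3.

1/1, 6/5, 19/16

Using the convergent recurrence p_i = a_i*p_{i-1} + p_{i-2}, q_i = a_i*q_{i-1} + q_{i-2} with p_{-2}=0, p_{-1}=1, q_{-2}=1, q_{-1}=0:
  i=0: a_0=1, p_0 = 1*1 + 0 = 1, q_0 = 1*0 + 1 = 1.
  i=1: a_1=5, p_1 = 5*1 + 1 = 6, q_1 = 5*1 + 0 = 5.
  i=2: a_2=3, p_2 = 3*6 + 1 = 19, q_2 = 3*5 + 1 = 16.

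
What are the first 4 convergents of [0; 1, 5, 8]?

Using the convergent recurrence p_i = a_i*p_{i-1} + p_{i-2}, q_i = a_i*q_{i-1} + q_{i-2} with p_{-2}=0, p_{-1}=1, q_{-2}=1, q_{-1}=0:
  i=0: a_0=0, p_0 = 0*1 + 0 = 0, q_0 = 0*0 + 1 = 1.
  i=1: a_1=1, p_1 = 1*0 + 1 = 1, q_1 = 1*1 + 0 = 1.
  i=2: a_2=5, p_2 = 5*1 + 0 = 5, q_2 = 5*1 + 1 = 6.
  i=3: a_3=8, p_3 = 8*5 + 1 = 41, q_3 = 8*6 + 1 = 49.

0/1, 1/1, 5/6, 41/49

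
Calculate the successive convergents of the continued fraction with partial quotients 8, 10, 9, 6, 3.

8/1, 81/10, 737/91, 4503/556, 14246/1759

Using the convergent recurrence p_i = a_i*p_{i-1} + p_{i-2}, q_i = a_i*q_{i-1} + q_{i-2} with p_{-2}=0, p_{-1}=1, q_{-2}=1, q_{-1}=0:
  i=0: a_0=8, p_0 = 8*1 + 0 = 8, q_0 = 8*0 + 1 = 1.
  i=1: a_1=10, p_1 = 10*8 + 1 = 81, q_1 = 10*1 + 0 = 10.
  i=2: a_2=9, p_2 = 9*81 + 8 = 737, q_2 = 9*10 + 1 = 91.
  i=3: a_3=6, p_3 = 6*737 + 81 = 4503, q_3 = 6*91 + 10 = 556.
  i=4: a_4=3, p_4 = 3*4503 + 737 = 14246, q_4 = 3*556 + 91 = 1759.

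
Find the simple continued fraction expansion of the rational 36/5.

Run the Euclidean algorithm on 36 and 5; the successive quotients are the partial quotients a_0, a_1, ... (each step inverts the fractional part left over by the previous one):
  36 = 7*5 + 1, so a_0 = 7.
  5 = 5*1 + 0, so a_1 = 5.
The remainder reaches 0 after 2 divisions, so the expansion has 2 partial quotients, read off in order.

[7; 5]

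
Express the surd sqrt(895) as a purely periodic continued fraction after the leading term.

[29; (1, 10, 1, 58)]

Write x_i = (sqrt(895) + m_i)/d_i with (m_0, d_0) = (0, 1). a_0 = floor(sqrt(895)) = 29, since 29^2 = 841 <= 895 < 900 = 30^2.
Iterate m_{i+1} = d_i*a_i - m_i, d_{i+1} = (895 - m_{i+1}^2)/d_i, a_{i+1} = floor((a_0 + m_{i+1})/d_{i+1}):
  m_1 = 1*29 - 0 = 29, d_1 = (895 - 29^2)/1 = 54/1 = 54, a_1 = floor((29 + 29)/54) = 1.
  m_2 = 54*1 - 29 = 25, d_2 = (895 - 25^2)/54 = 270/54 = 5, a_2 = floor((29 + 25)/5) = 10.
  m_3 = 5*10 - 25 = 25, d_3 = (895 - 25^2)/5 = 270/5 = 54, a_3 = floor((29 + 25)/54) = 1.
  m_4 = 54*1 - 25 = 29, d_4 = (895 - 29^2)/54 = 54/54 = 1, a_4 = floor((29 + 29)/1) = 58.
  m_5 = 1*58 - 29 = 29, d_5 = (895 - 29^2)/1 = 54/1 = 54: (m_5, d_5) = (m_1, d_1) = (29, 54), so from here the quotients repeat a_1, ..., a_4; the period length is 4.
Hence the expansion of sqrt(895) is a_0 = 29 followed by the repeating block 1, 10, 1, 58 (period 4).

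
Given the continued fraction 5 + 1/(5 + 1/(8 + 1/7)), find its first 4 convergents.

5/1, 26/5, 213/41, 1517/292

Using the convergent recurrence p_i = a_i*p_{i-1} + p_{i-2}, q_i = a_i*q_{i-1} + q_{i-2} with p_{-2}=0, p_{-1}=1, q_{-2}=1, q_{-1}=0:
  i=0: a_0=5, p_0 = 5*1 + 0 = 5, q_0 = 5*0 + 1 = 1.
  i=1: a_1=5, p_1 = 5*5 + 1 = 26, q_1 = 5*1 + 0 = 5.
  i=2: a_2=8, p_2 = 8*26 + 5 = 213, q_2 = 8*5 + 1 = 41.
  i=3: a_3=7, p_3 = 7*213 + 26 = 1517, q_3 = 7*41 + 5 = 292.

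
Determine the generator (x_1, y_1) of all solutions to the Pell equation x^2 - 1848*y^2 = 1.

First expand sqrt(1848) as a continued fraction. With x_i = (sqrt(1848) + m_i)/d_i and (m_0, d_0) = (0, 1): a_0 = floor(sqrt(1848)) = 42, since 42^2 = 1764 <= 1848 < 1849 = 43^2.
Iterate m_{i+1} = d_i*a_i - m_i, d_{i+1} = (1848 - m_{i+1}^2)/d_i, a_{i+1} = floor((a_0 + m_{i+1})/d_{i+1}):
  m_1 = 1*42 - 0 = 42, d_1 = (1848 - 42^2)/1 = 84/1 = 84, a_1 = floor((42 + 42)/84) = 1.
  m_2 = 84*1 - 42 = 42, d_2 = (1848 - 42^2)/84 = 84/84 = 1, a_2 = floor((42 + 42)/1) = 84.
  m_3 = 1*84 - 42 = 42, d_3 = (1848 - 42^2)/1 = 84/1 = 84: (m_3, d_3) = (m_1, d_1) = (42, 84), so from here the quotients repeat a_1, a_2; the period length is 2.
So sqrt(1848) = [42; (1, 84)] with period length k = 2.
k is even, so the fundamental solution of x^2 - 1848y^2 = 1 is (p_{k-1}, q_{k-1}) = (p_1, q_1); compute convergents through index 1.
Convergents (p_i = a_i*p_{i-1} + p_{i-2}, q_i = a_i*q_{i-1} + q_{i-2} with p_{-2}=0, p_{-1}=1, q_{-2}=1, q_{-1}=0):
  i=0: a_0=42, p_0 = 42*1 + 0 = 42, q_0 = 42*0 + 1 = 1.
  i=1: a_1=1, p_1 = 1*42 + 1 = 43, q_1 = 1*1 + 0 = 1.
Check: 43^2 - 1848*1^2 = 1849 - 1848 = 1, so (x, y) = (43, 1) solves the equation, and by the theorem it is the least positive solution.

(x, y) = (43, 1)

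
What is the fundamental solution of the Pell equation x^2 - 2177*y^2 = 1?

First expand sqrt(2177) as a continued fraction. With x_i = (sqrt(2177) + m_i)/d_i and (m_0, d_0) = (0, 1): a_0 = floor(sqrt(2177)) = 46, since 46^2 = 2116 <= 2177 < 2209 = 47^2.
Iterate m_{i+1} = d_i*a_i - m_i, d_{i+1} = (2177 - m_{i+1}^2)/d_i, a_{i+1} = floor((a_0 + m_{i+1})/d_{i+1}):
  m_1 = 1*46 - 0 = 46, d_1 = (2177 - 46^2)/1 = 61/1 = 61, a_1 = floor((46 + 46)/61) = 1.
  m_2 = 61*1 - 46 = 15, d_2 = (2177 - 15^2)/61 = 1952/61 = 32, a_2 = floor((46 + 15)/32) = 1.
  m_3 = 32*1 - 15 = 17, d_3 = (2177 - 17^2)/32 = 1888/32 = 59, a_3 = floor((46 + 17)/59) = 1.
  m_4 = 59*1 - 17 = 42, d_4 = (2177 - 42^2)/59 = 413/59 = 7, a_4 = floor((46 + 42)/7) = 12.
  m_5 = 7*12 - 42 = 42, d_5 = (2177 - 42^2)/7 = 413/7 = 59, a_5 = floor((46 + 42)/59) = 1.
  m_6 = 59*1 - 42 = 17, d_6 = (2177 - 17^2)/59 = 1888/59 = 32, a_6 = floor((46 + 17)/32) = 1.
  m_7 = 32*1 - 17 = 15, d_7 = (2177 - 15^2)/32 = 1952/32 = 61, a_7 = floor((46 + 15)/61) = 1.
  m_8 = 61*1 - 15 = 46, d_8 = (2177 - 46^2)/61 = 61/61 = 1, a_8 = floor((46 + 46)/1) = 92.
  m_9 = 1*92 - 46 = 46, d_9 = (2177 - 46^2)/1 = 61/1 = 61: (m_9, d_9) = (m_1, d_1) = (46, 61), so from here the quotients repeat a_1, ..., a_8; the period length is 8.
So sqrt(2177) = [46; (1, 1, 1, 12, 1, 1, 1, 92)] with period length k = 8.
k is even, so the fundamental solution of x^2 - 2177y^2 = 1 is (p_{k-1}, q_{k-1}) = (p_7, q_7); compute convergents through index 7.
Convergents (p_i = a_i*p_{i-1} + p_{i-2}, q_i = a_i*q_{i-1} + q_{i-2} with p_{-2}=0, p_{-1}=1, q_{-2}=1, q_{-1}=0):
  i=0: a_0=46, p_0 = 46*1 + 0 = 46, q_0 = 46*0 + 1 = 1.
  i=1: a_1=1, p_1 = 1*46 + 1 = 47, q_1 = 1*1 + 0 = 1.
  i=2: a_2=1, p_2 = 1*47 + 46 = 93, q_2 = 1*1 + 1 = 2.
  i=3: a_3=1, p_3 = 1*93 + 47 = 140, q_3 = 1*2 + 1 = 3.
  i=4: a_4=12, p_4 = 12*140 + 93 = 1773, q_4 = 12*3 + 2 = 38.
  i=5: a_5=1, p_5 = 1*1773 + 140 = 1913, q_5 = 1*38 + 3 = 41.
  i=6: a_6=1, p_6 = 1*1913 + 1773 = 3686, q_6 = 1*41 + 38 = 79.
  i=7: a_7=1, p_7 = 1*3686 + 1913 = 5599, q_7 = 1*79 + 41 = 120.
Check: 5599^2 - 2177*120^2 = 31348801 - 31348800 = 1, so (x, y) = (5599, 120) solves the equation, and by the theorem it is the least positive solution.

(x, y) = (5599, 120)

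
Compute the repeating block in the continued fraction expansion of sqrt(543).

Write x_i = (sqrt(543) + m_i)/d_i with (m_0, d_0) = (0, 1). a_0 = floor(sqrt(543)) = 23, since 23^2 = 529 <= 543 < 576 = 24^2.
Iterate m_{i+1} = d_i*a_i - m_i, d_{i+1} = (543 - m_{i+1}^2)/d_i, a_{i+1} = floor((a_0 + m_{i+1})/d_{i+1}):
  m_1 = 1*23 - 0 = 23, d_1 = (543 - 23^2)/1 = 14/1 = 14, a_1 = floor((23 + 23)/14) = 3.
  m_2 = 14*3 - 23 = 19, d_2 = (543 - 19^2)/14 = 182/14 = 13, a_2 = floor((23 + 19)/13) = 3.
  m_3 = 13*3 - 19 = 20, d_3 = (543 - 20^2)/13 = 143/13 = 11, a_3 = floor((23 + 20)/11) = 3.
  m_4 = 11*3 - 20 = 13, d_4 = (543 - 13^2)/11 = 374/11 = 34, a_4 = floor((23 + 13)/34) = 1.
  m_5 = 34*1 - 13 = 21, d_5 = (543 - 21^2)/34 = 102/34 = 3, a_5 = floor((23 + 21)/3) = 14.
  m_6 = 3*14 - 21 = 21, d_6 = (543 - 21^2)/3 = 102/3 = 34, a_6 = floor((23 + 21)/34) = 1.
  m_7 = 34*1 - 21 = 13, d_7 = (543 - 13^2)/34 = 374/34 = 11, a_7 = floor((23 + 13)/11) = 3.
  m_8 = 11*3 - 13 = 20, d_8 = (543 - 20^2)/11 = 143/11 = 13, a_8 = floor((23 + 20)/13) = 3.
  m_9 = 13*3 - 20 = 19, d_9 = (543 - 19^2)/13 = 182/13 = 14, a_9 = floor((23 + 19)/14) = 3.
  m_10 = 14*3 - 19 = 23, d_10 = (543 - 23^2)/14 = 14/14 = 1, a_10 = floor((23 + 23)/1) = 46.
  m_11 = 1*46 - 23 = 23, d_11 = (543 - 23^2)/1 = 14/1 = 14: (m_11, d_11) = (m_1, d_1) = (23, 14), so from here the quotients repeat a_1, ..., a_10; the period length is 10.
Hence the expansion of sqrt(543) is a_0 = 23 followed by the repeating block 3, 3, 3, 1, 14, 1, 3, 3, 3, 46 (period 10).

[23; (3, 3, 3, 1, 14, 1, 3, 3, 3, 46)]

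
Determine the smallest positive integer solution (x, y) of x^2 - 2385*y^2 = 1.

First expand sqrt(2385) as a continued fraction. With x_i = (sqrt(2385) + m_i)/d_i and (m_0, d_0) = (0, 1): a_0 = floor(sqrt(2385)) = 48, since 48^2 = 2304 <= 2385 < 2401 = 49^2.
Iterate m_{i+1} = d_i*a_i - m_i, d_{i+1} = (2385 - m_{i+1}^2)/d_i, a_{i+1} = floor((a_0 + m_{i+1})/d_{i+1}):
  m_1 = 1*48 - 0 = 48, d_1 = (2385 - 48^2)/1 = 81/1 = 81, a_1 = floor((48 + 48)/81) = 1.
  m_2 = 81*1 - 48 = 33, d_2 = (2385 - 33^2)/81 = 1296/81 = 16, a_2 = floor((48 + 33)/16) = 5.
  m_3 = 16*5 - 33 = 47, d_3 = (2385 - 47^2)/16 = 176/16 = 11, a_3 = floor((48 + 47)/11) = 8.
  m_4 = 11*8 - 47 = 41, d_4 = (2385 - 41^2)/11 = 704/11 = 64, a_4 = floor((48 + 41)/64) = 1.
  m_5 = 64*1 - 41 = 23, d_5 = (2385 - 23^2)/64 = 1856/64 = 29, a_5 = floor((48 + 23)/29) = 2.
  m_6 = 29*2 - 23 = 35, d_6 = (2385 - 35^2)/29 = 1160/29 = 40, a_6 = floor((48 + 35)/40) = 2.
  m_7 = 40*2 - 35 = 45, d_7 = (2385 - 45^2)/40 = 360/40 = 9, a_7 = floor((48 + 45)/9) = 10.
  m_8 = 9*10 - 45 = 45, d_8 = (2385 - 45^2)/9 = 360/9 = 40, a_8 = floor((48 + 45)/40) = 2.
  m_9 = 40*2 - 45 = 35, d_9 = (2385 - 35^2)/40 = 1160/40 = 29, a_9 = floor((48 + 35)/29) = 2.
  m_10 = 29*2 - 35 = 23, d_10 = (2385 - 23^2)/29 = 1856/29 = 64, a_10 = floor((48 + 23)/64) = 1.
  m_11 = 64*1 - 23 = 41, d_11 = (2385 - 41^2)/64 = 704/64 = 11, a_11 = floor((48 + 41)/11) = 8.
  m_12 = 11*8 - 41 = 47, d_12 = (2385 - 47^2)/11 = 176/11 = 16, a_12 = floor((48 + 47)/16) = 5.
  m_13 = 16*5 - 47 = 33, d_13 = (2385 - 33^2)/16 = 1296/16 = 81, a_13 = floor((48 + 33)/81) = 1.
  m_14 = 81*1 - 33 = 48, d_14 = (2385 - 48^2)/81 = 81/81 = 1, a_14 = floor((48 + 48)/1) = 96.
  m_15 = 1*96 - 48 = 48, d_15 = (2385 - 48^2)/1 = 81/1 = 81: (m_15, d_15) = (m_1, d_1) = (48, 81), so from here the quotients repeat a_1, ..., a_14; the period length is 14.
So sqrt(2385) = [48; (1, 5, 8, 1, 2, 2, 10, 2, 2, 1, 8, 5, 1, 96)] with period length k = 14.
k is even, so the fundamental solution of x^2 - 2385y^2 = 1 is (p_{k-1}, q_{k-1}) = (p_13, q_13); compute convergents through index 13.
Convergents (p_i = a_i*p_{i-1} + p_{i-2}, q_i = a_i*q_{i-1} + q_{i-2} with p_{-2}=0, p_{-1}=1, q_{-2}=1, q_{-1}=0):
  i=0: a_0=48, p_0 = 48*1 + 0 = 48, q_0 = 48*0 + 1 = 1.
  i=1: a_1=1, p_1 = 1*48 + 1 = 49, q_1 = 1*1 + 0 = 1.
  i=2: a_2=5, p_2 = 5*49 + 48 = 293, q_2 = 5*1 + 1 = 6.
  i=3: a_3=8, p_3 = 8*293 + 49 = 2393, q_3 = 8*6 + 1 = 49.
  i=4: a_4=1, p_4 = 1*2393 + 293 = 2686, q_4 = 1*49 + 6 = 55.
  i=5: a_5=2, p_5 = 2*2686 + 2393 = 7765, q_5 = 2*55 + 49 = 159.
  i=6: a_6=2, p_6 = 2*7765 + 2686 = 18216, q_6 = 2*159 + 55 = 373.
  i=7: a_7=10, p_7 = 10*18216 + 7765 = 189925, q_7 = 10*373 + 159 = 3889.
  i=8: a_8=2, p_8 = 2*189925 + 18216 = 398066, q_8 = 2*3889 + 373 = 8151.
  i=9: a_9=2, p_9 = 2*398066 + 189925 = 986057, q_9 = 2*8151 + 3889 = 20191.
  i=10: a_10=1, p_10 = 1*986057 + 398066 = 1384123, q_10 = 1*20191 + 8151 = 28342.
  i=11: a_11=8, p_11 = 8*1384123 + 986057 = 12059041, q_11 = 8*28342 + 20191 = 246927.
  i=12: a_12=5, p_12 = 5*12059041 + 1384123 = 61679328, q_12 = 5*246927 + 28342 = 1262977.
  i=13: a_13=1, p_13 = 1*61679328 + 12059041 = 73738369, q_13 = 1*1262977 + 246927 = 1509904.
Check: 73738369^2 - 2385*1509904^2 = 5437347062780161 - 5437347062780160 = 1, so (x, y) = (73738369, 1509904) solves the equation, and by the theorem it is the least positive solution.

(x, y) = (73738369, 1509904)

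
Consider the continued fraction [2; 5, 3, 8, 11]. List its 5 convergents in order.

2/1, 11/5, 35/16, 291/133, 3236/1479

Using the convergent recurrence p_i = a_i*p_{i-1} + p_{i-2}, q_i = a_i*q_{i-1} + q_{i-2} with p_{-2}=0, p_{-1}=1, q_{-2}=1, q_{-1}=0:
  i=0: a_0=2, p_0 = 2*1 + 0 = 2, q_0 = 2*0 + 1 = 1.
  i=1: a_1=5, p_1 = 5*2 + 1 = 11, q_1 = 5*1 + 0 = 5.
  i=2: a_2=3, p_2 = 3*11 + 2 = 35, q_2 = 3*5 + 1 = 16.
  i=3: a_3=8, p_3 = 8*35 + 11 = 291, q_3 = 8*16 + 5 = 133.
  i=4: a_4=11, p_4 = 11*291 + 35 = 3236, q_4 = 11*133 + 16 = 1479.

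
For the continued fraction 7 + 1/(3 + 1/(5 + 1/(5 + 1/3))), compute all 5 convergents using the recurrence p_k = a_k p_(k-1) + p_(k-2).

7/1, 22/3, 117/16, 607/83, 1938/265

Using the convergent recurrence p_i = a_i*p_{i-1} + p_{i-2}, q_i = a_i*q_{i-1} + q_{i-2} with p_{-2}=0, p_{-1}=1, q_{-2}=1, q_{-1}=0:
  i=0: a_0=7, p_0 = 7*1 + 0 = 7, q_0 = 7*0 + 1 = 1.
  i=1: a_1=3, p_1 = 3*7 + 1 = 22, q_1 = 3*1 + 0 = 3.
  i=2: a_2=5, p_2 = 5*22 + 7 = 117, q_2 = 5*3 + 1 = 16.
  i=3: a_3=5, p_3 = 5*117 + 22 = 607, q_3 = 5*16 + 3 = 83.
  i=4: a_4=3, p_4 = 3*607 + 117 = 1938, q_4 = 3*83 + 16 = 265.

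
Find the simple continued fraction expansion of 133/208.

[0; 1, 1, 1, 3, 2, 2, 3]

Run the Euclidean algorithm on 133 and 208; the successive quotients are the partial quotients a_0, a_1, ... (each step inverts the fractional part left over by the previous one):
  133 = 0*208 + 133, so a_0 = 0.
  208 = 1*133 + 75, so a_1 = 1.
  133 = 1*75 + 58, so a_2 = 1.
  75 = 1*58 + 17, so a_3 = 1.
  58 = 3*17 + 7, so a_4 = 3.
  17 = 2*7 + 3, so a_5 = 2.
  7 = 2*3 + 1, so a_6 = 2.
  3 = 3*1 + 0, so a_7 = 3.
The remainder reaches 0 after 8 divisions, so the expansion has 8 partial quotients, read off in order.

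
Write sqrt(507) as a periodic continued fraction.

[22; (1, 1, 14, 1, 1, 44)]

Write x_i = (sqrt(507) + m_i)/d_i with (m_0, d_0) = (0, 1). a_0 = floor(sqrt(507)) = 22, since 22^2 = 484 <= 507 < 529 = 23^2.
Iterate m_{i+1} = d_i*a_i - m_i, d_{i+1} = (507 - m_{i+1}^2)/d_i, a_{i+1} = floor((a_0 + m_{i+1})/d_{i+1}):
  m_1 = 1*22 - 0 = 22, d_1 = (507 - 22^2)/1 = 23/1 = 23, a_1 = floor((22 + 22)/23) = 1.
  m_2 = 23*1 - 22 = 1, d_2 = (507 - 1^2)/23 = 506/23 = 22, a_2 = floor((22 + 1)/22) = 1.
  m_3 = 22*1 - 1 = 21, d_3 = (507 - 21^2)/22 = 66/22 = 3, a_3 = floor((22 + 21)/3) = 14.
  m_4 = 3*14 - 21 = 21, d_4 = (507 - 21^2)/3 = 66/3 = 22, a_4 = floor((22 + 21)/22) = 1.
  m_5 = 22*1 - 21 = 1, d_5 = (507 - 1^2)/22 = 506/22 = 23, a_5 = floor((22 + 1)/23) = 1.
  m_6 = 23*1 - 1 = 22, d_6 = (507 - 22^2)/23 = 23/23 = 1, a_6 = floor((22 + 22)/1) = 44.
  m_7 = 1*44 - 22 = 22, d_7 = (507 - 22^2)/1 = 23/1 = 23: (m_7, d_7) = (m_1, d_1) = (22, 23), so from here the quotients repeat a_1, ..., a_6; the period length is 6.
Hence the expansion of sqrt(507) is a_0 = 22 followed by the repeating block 1, 1, 14, 1, 1, 44 (period 6).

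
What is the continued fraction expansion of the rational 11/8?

[1; 2, 1, 2]

Run the Euclidean algorithm on 11 and 8; the successive quotients are the partial quotients a_0, a_1, ... (each step inverts the fractional part left over by the previous one):
  11 = 1*8 + 3, so a_0 = 1.
  8 = 2*3 + 2, so a_1 = 2.
  3 = 1*2 + 1, so a_2 = 1.
  2 = 2*1 + 0, so a_3 = 2.
The remainder reaches 0 after 4 divisions, so the expansion has 4 partial quotients, read off in order.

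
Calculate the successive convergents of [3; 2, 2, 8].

Using the convergent recurrence p_i = a_i*p_{i-1} + p_{i-2}, q_i = a_i*q_{i-1} + q_{i-2} with p_{-2}=0, p_{-1}=1, q_{-2}=1, q_{-1}=0:
  i=0: a_0=3, p_0 = 3*1 + 0 = 3, q_0 = 3*0 + 1 = 1.
  i=1: a_1=2, p_1 = 2*3 + 1 = 7, q_1 = 2*1 + 0 = 2.
  i=2: a_2=2, p_2 = 2*7 + 3 = 17, q_2 = 2*2 + 1 = 5.
  i=3: a_3=8, p_3 = 8*17 + 7 = 143, q_3 = 8*5 + 2 = 42.

3/1, 7/2, 17/5, 143/42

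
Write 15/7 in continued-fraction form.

[2; 7]

Run the Euclidean algorithm on 15 and 7; the successive quotients are the partial quotients a_0, a_1, ... (each step inverts the fractional part left over by the previous one):
  15 = 2*7 + 1, so a_0 = 2.
  7 = 7*1 + 0, so a_1 = 7.
The remainder reaches 0 after 2 divisions, so the expansion has 2 partial quotients, read off in order.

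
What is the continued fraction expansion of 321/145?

[2; 4, 1, 2, 10]

Run the Euclidean algorithm on 321 and 145; the successive quotients are the partial quotients a_0, a_1, ... (each step inverts the fractional part left over by the previous one):
  321 = 2*145 + 31, so a_0 = 2.
  145 = 4*31 + 21, so a_1 = 4.
  31 = 1*21 + 10, so a_2 = 1.
  21 = 2*10 + 1, so a_3 = 2.
  10 = 10*1 + 0, so a_4 = 10.
The remainder reaches 0 after 5 divisions, so the expansion has 5 partial quotients, read off in order.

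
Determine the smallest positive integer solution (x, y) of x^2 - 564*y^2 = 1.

First expand sqrt(564) as a continued fraction. With x_i = (sqrt(564) + m_i)/d_i and (m_0, d_0) = (0, 1): a_0 = floor(sqrt(564)) = 23, since 23^2 = 529 <= 564 < 576 = 24^2.
Iterate m_{i+1} = d_i*a_i - m_i, d_{i+1} = (564 - m_{i+1}^2)/d_i, a_{i+1} = floor((a_0 + m_{i+1})/d_{i+1}):
  m_1 = 1*23 - 0 = 23, d_1 = (564 - 23^2)/1 = 35/1 = 35, a_1 = floor((23 + 23)/35) = 1.
  m_2 = 35*1 - 23 = 12, d_2 = (564 - 12^2)/35 = 420/35 = 12, a_2 = floor((23 + 12)/12) = 2.
  m_3 = 12*2 - 12 = 12, d_3 = (564 - 12^2)/12 = 420/12 = 35, a_3 = floor((23 + 12)/35) = 1.
  m_4 = 35*1 - 12 = 23, d_4 = (564 - 23^2)/35 = 35/35 = 1, a_4 = floor((23 + 23)/1) = 46.
  m_5 = 1*46 - 23 = 23, d_5 = (564 - 23^2)/1 = 35/1 = 35: (m_5, d_5) = (m_1, d_1) = (23, 35), so from here the quotients repeat a_1, ..., a_4; the period length is 4.
So sqrt(564) = [23; (1, 2, 1, 46)] with period length k = 4.
k is even, so the fundamental solution of x^2 - 564y^2 = 1 is (p_{k-1}, q_{k-1}) = (p_3, q_3); compute convergents through index 3.
Convergents (p_i = a_i*p_{i-1} + p_{i-2}, q_i = a_i*q_{i-1} + q_{i-2} with p_{-2}=0, p_{-1}=1, q_{-2}=1, q_{-1}=0):
  i=0: a_0=23, p_0 = 23*1 + 0 = 23, q_0 = 23*0 + 1 = 1.
  i=1: a_1=1, p_1 = 1*23 + 1 = 24, q_1 = 1*1 + 0 = 1.
  i=2: a_2=2, p_2 = 2*24 + 23 = 71, q_2 = 2*1 + 1 = 3.
  i=3: a_3=1, p_3 = 1*71 + 24 = 95, q_3 = 1*3 + 1 = 4.
Check: 95^2 - 564*4^2 = 9025 - 9024 = 1, so (x, y) = (95, 4) solves the equation, and by the theorem it is the least positive solution.

(x, y) = (95, 4)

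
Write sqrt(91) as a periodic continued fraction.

Write x_i = (sqrt(91) + m_i)/d_i with (m_0, d_0) = (0, 1). a_0 = floor(sqrt(91)) = 9, since 9^2 = 81 <= 91 < 100 = 10^2.
Iterate m_{i+1} = d_i*a_i - m_i, d_{i+1} = (91 - m_{i+1}^2)/d_i, a_{i+1} = floor((a_0 + m_{i+1})/d_{i+1}):
  m_1 = 1*9 - 0 = 9, d_1 = (91 - 9^2)/1 = 10/1 = 10, a_1 = floor((9 + 9)/10) = 1.
  m_2 = 10*1 - 9 = 1, d_2 = (91 - 1^2)/10 = 90/10 = 9, a_2 = floor((9 + 1)/9) = 1.
  m_3 = 9*1 - 1 = 8, d_3 = (91 - 8^2)/9 = 27/9 = 3, a_3 = floor((9 + 8)/3) = 5.
  m_4 = 3*5 - 8 = 7, d_4 = (91 - 7^2)/3 = 42/3 = 14, a_4 = floor((9 + 7)/14) = 1.
  m_5 = 14*1 - 7 = 7, d_5 = (91 - 7^2)/14 = 42/14 = 3, a_5 = floor((9 + 7)/3) = 5.
  m_6 = 3*5 - 7 = 8, d_6 = (91 - 8^2)/3 = 27/3 = 9, a_6 = floor((9 + 8)/9) = 1.
  m_7 = 9*1 - 8 = 1, d_7 = (91 - 1^2)/9 = 90/9 = 10, a_7 = floor((9 + 1)/10) = 1.
  m_8 = 10*1 - 1 = 9, d_8 = (91 - 9^2)/10 = 10/10 = 1, a_8 = floor((9 + 9)/1) = 18.
  m_9 = 1*18 - 9 = 9, d_9 = (91 - 9^2)/1 = 10/1 = 10: (m_9, d_9) = (m_1, d_1) = (9, 10), so from here the quotients repeat a_1, ..., a_8; the period length is 8.
Hence the expansion of sqrt(91) is a_0 = 9 followed by the repeating block 1, 1, 5, 1, 5, 1, 1, 18 (period 8).

[9; (1, 1, 5, 1, 5, 1, 1, 18)]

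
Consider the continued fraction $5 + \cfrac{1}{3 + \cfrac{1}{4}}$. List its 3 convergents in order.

Using the convergent recurrence p_i = a_i*p_{i-1} + p_{i-2}, q_i = a_i*q_{i-1} + q_{i-2} with p_{-2}=0, p_{-1}=1, q_{-2}=1, q_{-1}=0:
  i=0: a_0=5, p_0 = 5*1 + 0 = 5, q_0 = 5*0 + 1 = 1.
  i=1: a_1=3, p_1 = 3*5 + 1 = 16, q_1 = 3*1 + 0 = 3.
  i=2: a_2=4, p_2 = 4*16 + 5 = 69, q_2 = 4*3 + 1 = 13.

5/1, 16/3, 69/13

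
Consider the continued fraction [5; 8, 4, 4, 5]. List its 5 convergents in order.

5/1, 41/8, 169/33, 717/140, 3754/733

Using the convergent recurrence p_i = a_i*p_{i-1} + p_{i-2}, q_i = a_i*q_{i-1} + q_{i-2} with p_{-2}=0, p_{-1}=1, q_{-2}=1, q_{-1}=0:
  i=0: a_0=5, p_0 = 5*1 + 0 = 5, q_0 = 5*0 + 1 = 1.
  i=1: a_1=8, p_1 = 8*5 + 1 = 41, q_1 = 8*1 + 0 = 8.
  i=2: a_2=4, p_2 = 4*41 + 5 = 169, q_2 = 4*8 + 1 = 33.
  i=3: a_3=4, p_3 = 4*169 + 41 = 717, q_3 = 4*33 + 8 = 140.
  i=4: a_4=5, p_4 = 5*717 + 169 = 3754, q_4 = 5*140 + 33 = 733.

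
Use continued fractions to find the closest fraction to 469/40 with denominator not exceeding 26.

129/11

Expand x = 469/40 as a continued fraction with the Euclidean algorithm:
  469 = 11*40 + 29, so a_0 = 11.
  40 = 1*29 + 11, so a_1 = 1.
  29 = 2*11 + 7, so a_2 = 2.
  11 = 1*7 + 4, so a_3 = 1.
  7 = 1*4 + 3, so a_4 = 1.
  4 = 1*3 + 1, so a_5 = 1.
  3 = 3*1 + 0, so a_6 = 3.
so x = [11; 1, 2, 1, 1, 1, 3].
Convergents (p_i = a_i*p_{i-1} + p_{i-2}, q_i = a_i*q_{i-1} + q_{i-2} with p_{-2}=0, p_{-1}=1, q_{-2}=1, q_{-1}=0), until the denominator exceeds 26:
  i=0: a_0=11, p_0 = 11*1 + 0 = 11, q_0 = 11*0 + 1 = 1.
  i=1: a_1=1, p_1 = 1*11 + 1 = 12, q_1 = 1*1 + 0 = 1.
  i=2: a_2=2, p_2 = 2*12 + 11 = 35, q_2 = 2*1 + 1 = 3.
  i=3: a_3=1, p_3 = 1*35 + 12 = 47, q_3 = 1*3 + 1 = 4.
  i=4: a_4=1, p_4 = 1*47 + 35 = 82, q_4 = 1*4 + 3 = 7.
  i=5: a_5=1, p_5 = 1*82 + 47 = 129, q_5 = 1*7 + 4 = 11.
  i=6: a_6=3, p_6 = 3*129 + 82 = 469, q_6 = 3*11 + 7 = 40.
q_6 = 40 > 26, so the last convergent with denominator <= 26 is p_5/q_5 = 129/11.
The closest fraction with denominator <= 26 is either p_5/q_5 or the intermediate fraction (k*p_5 + p_4)/(k*q_5 + q_4) with the largest k >= 1 whose denominator stays <= 26; these approach x as k grows, and every other convergent or intermediate fraction in range is farther away.
Largest k: floor((26 - q_4)/q_5) = floor((26 - 7)/11) = 1.
That gives (1*129 + 82)/(1*11 + 7) = 211/18.
Compare the errors: |x - 129/11| = |469*11 - 129*40|/(40*11) = 1/440, and |x - 211/18| = |469*18 - 211*40|/(40*18) = 2/720.
Cross-multiplying, 1*720 = 720 < 880 = 2*440, so 1/440 is smaller: the convergent 129/11 is closer to x than 211/18.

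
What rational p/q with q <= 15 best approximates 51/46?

Expand x = 51/46 as a continued fraction with the Euclidean algorithm:
  51 = 1*46 + 5, so a_0 = 1.
  46 = 9*5 + 1, so a_1 = 9.
  5 = 5*1 + 0, so a_2 = 5.
so x = [1; 9, 5].
Convergents (p_i = a_i*p_{i-1} + p_{i-2}, q_i = a_i*q_{i-1} + q_{i-2} with p_{-2}=0, p_{-1}=1, q_{-2}=1, q_{-1}=0), until the denominator exceeds 15:
  i=0: a_0=1, p_0 = 1*1 + 0 = 1, q_0 = 1*0 + 1 = 1.
  i=1: a_1=9, p_1 = 9*1 + 1 = 10, q_1 = 9*1 + 0 = 9.
  i=2: a_2=5, p_2 = 5*10 + 1 = 51, q_2 = 5*9 + 1 = 46.
q_2 = 46 > 15, so the last convergent with denominator <= 15 is p_1/q_1 = 10/9.
The closest fraction with denominator <= 15 is either p_1/q_1 or the intermediate fraction (k*p_1 + p_0)/(k*q_1 + q_0) with the largest k >= 1 whose denominator stays <= 15; these approach x as k grows, and every other convergent or intermediate fraction in range is farther away.
Largest k: floor((15 - q_0)/q_1) = floor((15 - 1)/9) = 1.
That gives (1*10 + 1)/(1*9 + 1) = 11/10.
Compare the errors: |x - 10/9| = |51*9 - 10*46|/(46*9) = 1/414, and |x - 11/10| = |51*10 - 11*46|/(46*10) = 4/460.
Cross-multiplying, 1*460 = 460 < 1656 = 4*414, so 1/414 is smaller: the convergent 10/9 is closer to x than 11/10.

10/9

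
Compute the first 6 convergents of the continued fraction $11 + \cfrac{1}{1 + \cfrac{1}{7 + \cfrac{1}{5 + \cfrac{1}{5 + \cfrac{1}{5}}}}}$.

11/1, 12/1, 95/8, 487/41, 2530/213, 13137/1106

Using the convergent recurrence p_i = a_i*p_{i-1} + p_{i-2}, q_i = a_i*q_{i-1} + q_{i-2} with p_{-2}=0, p_{-1}=1, q_{-2}=1, q_{-1}=0:
  i=0: a_0=11, p_0 = 11*1 + 0 = 11, q_0 = 11*0 + 1 = 1.
  i=1: a_1=1, p_1 = 1*11 + 1 = 12, q_1 = 1*1 + 0 = 1.
  i=2: a_2=7, p_2 = 7*12 + 11 = 95, q_2 = 7*1 + 1 = 8.
  i=3: a_3=5, p_3 = 5*95 + 12 = 487, q_3 = 5*8 + 1 = 41.
  i=4: a_4=5, p_4 = 5*487 + 95 = 2530, q_4 = 5*41 + 8 = 213.
  i=5: a_5=5, p_5 = 5*2530 + 487 = 13137, q_5 = 5*213 + 41 = 1106.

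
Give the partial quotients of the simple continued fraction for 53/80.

Run the Euclidean algorithm on 53 and 80; the successive quotients are the partial quotients a_0, a_1, ... (each step inverts the fractional part left over by the previous one):
  53 = 0*80 + 53, so a_0 = 0.
  80 = 1*53 + 27, so a_1 = 1.
  53 = 1*27 + 26, so a_2 = 1.
  27 = 1*26 + 1, so a_3 = 1.
  26 = 26*1 + 0, so a_4 = 26.
The remainder reaches 0 after 5 divisions, so the expansion has 5 partial quotients, read off in order.

[0; 1, 1, 1, 26]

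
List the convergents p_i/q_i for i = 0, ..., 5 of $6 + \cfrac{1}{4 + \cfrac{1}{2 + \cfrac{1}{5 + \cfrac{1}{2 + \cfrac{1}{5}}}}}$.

Using the convergent recurrence p_i = a_i*p_{i-1} + p_{i-2}, q_i = a_i*q_{i-1} + q_{i-2} with p_{-2}=0, p_{-1}=1, q_{-2}=1, q_{-1}=0:
  i=0: a_0=6, p_0 = 6*1 + 0 = 6, q_0 = 6*0 + 1 = 1.
  i=1: a_1=4, p_1 = 4*6 + 1 = 25, q_1 = 4*1 + 0 = 4.
  i=2: a_2=2, p_2 = 2*25 + 6 = 56, q_2 = 2*4 + 1 = 9.
  i=3: a_3=5, p_3 = 5*56 + 25 = 305, q_3 = 5*9 + 4 = 49.
  i=4: a_4=2, p_4 = 2*305 + 56 = 666, q_4 = 2*49 + 9 = 107.
  i=5: a_5=5, p_5 = 5*666 + 305 = 3635, q_5 = 5*107 + 49 = 584.

6/1, 25/4, 56/9, 305/49, 666/107, 3635/584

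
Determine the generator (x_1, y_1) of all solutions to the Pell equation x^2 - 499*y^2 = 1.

First expand sqrt(499) as a continued fraction. With x_i = (sqrt(499) + m_i)/d_i and (m_0, d_0) = (0, 1): a_0 = floor(sqrt(499)) = 22, since 22^2 = 484 <= 499 < 529 = 23^2.
Iterate m_{i+1} = d_i*a_i - m_i, d_{i+1} = (499 - m_{i+1}^2)/d_i, a_{i+1} = floor((a_0 + m_{i+1})/d_{i+1}):
  m_1 = 1*22 - 0 = 22, d_1 = (499 - 22^2)/1 = 15/1 = 15, a_1 = floor((22 + 22)/15) = 2.
  m_2 = 15*2 - 22 = 8, d_2 = (499 - 8^2)/15 = 435/15 = 29, a_2 = floor((22 + 8)/29) = 1.
  m_3 = 29*1 - 8 = 21, d_3 = (499 - 21^2)/29 = 58/29 = 2, a_3 = floor((22 + 21)/2) = 21.
  m_4 = 2*21 - 21 = 21, d_4 = (499 - 21^2)/2 = 58/2 = 29, a_4 = floor((22 + 21)/29) = 1.
  m_5 = 29*1 - 21 = 8, d_5 = (499 - 8^2)/29 = 435/29 = 15, a_5 = floor((22 + 8)/15) = 2.
  m_6 = 15*2 - 8 = 22, d_6 = (499 - 22^2)/15 = 15/15 = 1, a_6 = floor((22 + 22)/1) = 44.
  m_7 = 1*44 - 22 = 22, d_7 = (499 - 22^2)/1 = 15/1 = 15: (m_7, d_7) = (m_1, d_1) = (22, 15), so from here the quotients repeat a_1, ..., a_6; the period length is 6.
So sqrt(499) = [22; (2, 1, 21, 1, 2, 44)] with period length k = 6.
k is even, so the fundamental solution of x^2 - 499y^2 = 1 is (p_{k-1}, q_{k-1}) = (p_5, q_5); compute convergents through index 5.
Convergents (p_i = a_i*p_{i-1} + p_{i-2}, q_i = a_i*q_{i-1} + q_{i-2} with p_{-2}=0, p_{-1}=1, q_{-2}=1, q_{-1}=0):
  i=0: a_0=22, p_0 = 22*1 + 0 = 22, q_0 = 22*0 + 1 = 1.
  i=1: a_1=2, p_1 = 2*22 + 1 = 45, q_1 = 2*1 + 0 = 2.
  i=2: a_2=1, p_2 = 1*45 + 22 = 67, q_2 = 1*2 + 1 = 3.
  i=3: a_3=21, p_3 = 21*67 + 45 = 1452, q_3 = 21*3 + 2 = 65.
  i=4: a_4=1, p_4 = 1*1452 + 67 = 1519, q_4 = 1*65 + 3 = 68.
  i=5: a_5=2, p_5 = 2*1519 + 1452 = 4490, q_5 = 2*68 + 65 = 201.
Check: 4490^2 - 499*201^2 = 20160100 - 20160099 = 1, so (x, y) = (4490, 201) solves the equation, and by the theorem it is the least positive solution.

(x, y) = (4490, 201)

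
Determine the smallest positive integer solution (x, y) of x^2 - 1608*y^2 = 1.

First expand sqrt(1608) as a continued fraction. With x_i = (sqrt(1608) + m_i)/d_i and (m_0, d_0) = (0, 1): a_0 = floor(sqrt(1608)) = 40, since 40^2 = 1600 <= 1608 < 1681 = 41^2.
Iterate m_{i+1} = d_i*a_i - m_i, d_{i+1} = (1608 - m_{i+1}^2)/d_i, a_{i+1} = floor((a_0 + m_{i+1})/d_{i+1}):
  m_1 = 1*40 - 0 = 40, d_1 = (1608 - 40^2)/1 = 8/1 = 8, a_1 = floor((40 + 40)/8) = 10.
  m_2 = 8*10 - 40 = 40, d_2 = (1608 - 40^2)/8 = 8/8 = 1, a_2 = floor((40 + 40)/1) = 80.
  m_3 = 1*80 - 40 = 40, d_3 = (1608 - 40^2)/1 = 8/1 = 8: (m_3, d_3) = (m_1, d_1) = (40, 8), so from here the quotients repeat a_1, a_2; the period length is 2.
So sqrt(1608) = [40; (10, 80)] with period length k = 2.
k is even, so the fundamental solution of x^2 - 1608y^2 = 1 is (p_{k-1}, q_{k-1}) = (p_1, q_1); compute convergents through index 1.
Convergents (p_i = a_i*p_{i-1} + p_{i-2}, q_i = a_i*q_{i-1} + q_{i-2} with p_{-2}=0, p_{-1}=1, q_{-2}=1, q_{-1}=0):
  i=0: a_0=40, p_0 = 40*1 + 0 = 40, q_0 = 40*0 + 1 = 1.
  i=1: a_1=10, p_1 = 10*40 + 1 = 401, q_1 = 10*1 + 0 = 10.
Check: 401^2 - 1608*10^2 = 160801 - 160800 = 1, so (x, y) = (401, 10) solves the equation, and by the theorem it is the least positive solution.

(x, y) = (401, 10)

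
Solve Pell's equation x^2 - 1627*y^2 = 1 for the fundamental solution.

First expand sqrt(1627) as a continued fraction. With x_i = (sqrt(1627) + m_i)/d_i and (m_0, d_0) = (0, 1): a_0 = floor(sqrt(1627)) = 40, since 40^2 = 1600 <= 1627 < 1681 = 41^2.
Iterate m_{i+1} = d_i*a_i - m_i, d_{i+1} = (1627 - m_{i+1}^2)/d_i, a_{i+1} = floor((a_0 + m_{i+1})/d_{i+1}):
  m_1 = 1*40 - 0 = 40, d_1 = (1627 - 40^2)/1 = 27/1 = 27, a_1 = floor((40 + 40)/27) = 2.
  m_2 = 27*2 - 40 = 14, d_2 = (1627 - 14^2)/27 = 1431/27 = 53, a_2 = floor((40 + 14)/53) = 1.
  m_3 = 53*1 - 14 = 39, d_3 = (1627 - 39^2)/53 = 106/53 = 2, a_3 = floor((40 + 39)/2) = 39.
  m_4 = 2*39 - 39 = 39, d_4 = (1627 - 39^2)/2 = 106/2 = 53, a_4 = floor((40 + 39)/53) = 1.
  m_5 = 53*1 - 39 = 14, d_5 = (1627 - 14^2)/53 = 1431/53 = 27, a_5 = floor((40 + 14)/27) = 2.
  m_6 = 27*2 - 14 = 40, d_6 = (1627 - 40^2)/27 = 27/27 = 1, a_6 = floor((40 + 40)/1) = 80.
  m_7 = 1*80 - 40 = 40, d_7 = (1627 - 40^2)/1 = 27/1 = 27: (m_7, d_7) = (m_1, d_1) = (40, 27), so from here the quotients repeat a_1, ..., a_6; the period length is 6.
So sqrt(1627) = [40; (2, 1, 39, 1, 2, 80)] with period length k = 6.
k is even, so the fundamental solution of x^2 - 1627y^2 = 1 is (p_{k-1}, q_{k-1}) = (p_5, q_5); compute convergents through index 5.
Convergents (p_i = a_i*p_{i-1} + p_{i-2}, q_i = a_i*q_{i-1} + q_{i-2} with p_{-2}=0, p_{-1}=1, q_{-2}=1, q_{-1}=0):
  i=0: a_0=40, p_0 = 40*1 + 0 = 40, q_0 = 40*0 + 1 = 1.
  i=1: a_1=2, p_1 = 2*40 + 1 = 81, q_1 = 2*1 + 0 = 2.
  i=2: a_2=1, p_2 = 1*81 + 40 = 121, q_2 = 1*2 + 1 = 3.
  i=3: a_3=39, p_3 = 39*121 + 81 = 4800, q_3 = 39*3 + 2 = 119.
  i=4: a_4=1, p_4 = 1*4800 + 121 = 4921, q_4 = 1*119 + 3 = 122.
  i=5: a_5=2, p_5 = 2*4921 + 4800 = 14642, q_5 = 2*122 + 119 = 363.
Check: 14642^2 - 1627*363^2 = 214388164 - 214388163 = 1, so (x, y) = (14642, 363) solves the equation, and by the theorem it is the least positive solution.

(x, y) = (14642, 363)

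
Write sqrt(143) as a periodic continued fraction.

[11; (1, 22)]

Write x_i = (sqrt(143) + m_i)/d_i with (m_0, d_0) = (0, 1). a_0 = floor(sqrt(143)) = 11, since 11^2 = 121 <= 143 < 144 = 12^2.
Iterate m_{i+1} = d_i*a_i - m_i, d_{i+1} = (143 - m_{i+1}^2)/d_i, a_{i+1} = floor((a_0 + m_{i+1})/d_{i+1}):
  m_1 = 1*11 - 0 = 11, d_1 = (143 - 11^2)/1 = 22/1 = 22, a_1 = floor((11 + 11)/22) = 1.
  m_2 = 22*1 - 11 = 11, d_2 = (143 - 11^2)/22 = 22/22 = 1, a_2 = floor((11 + 11)/1) = 22.
  m_3 = 1*22 - 11 = 11, d_3 = (143 - 11^2)/1 = 22/1 = 22: (m_3, d_3) = (m_1, d_1) = (11, 22), so from here the quotients repeat a_1, a_2; the period length is 2.
Hence the expansion of sqrt(143) is a_0 = 11 followed by the repeating block 1, 22 (period 2).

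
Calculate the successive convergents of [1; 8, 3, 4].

Using the convergent recurrence p_i = a_i*p_{i-1} + p_{i-2}, q_i = a_i*q_{i-1} + q_{i-2} with p_{-2}=0, p_{-1}=1, q_{-2}=1, q_{-1}=0:
  i=0: a_0=1, p_0 = 1*1 + 0 = 1, q_0 = 1*0 + 1 = 1.
  i=1: a_1=8, p_1 = 8*1 + 1 = 9, q_1 = 8*1 + 0 = 8.
  i=2: a_2=3, p_2 = 3*9 + 1 = 28, q_2 = 3*8 + 1 = 25.
  i=3: a_3=4, p_3 = 4*28 + 9 = 121, q_3 = 4*25 + 8 = 108.

1/1, 9/8, 28/25, 121/108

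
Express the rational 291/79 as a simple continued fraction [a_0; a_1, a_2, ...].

Run the Euclidean algorithm on 291 and 79; the successive quotients are the partial quotients a_0, a_1, ... (each step inverts the fractional part left over by the previous one):
  291 = 3*79 + 54, so a_0 = 3.
  79 = 1*54 + 25, so a_1 = 1.
  54 = 2*25 + 4, so a_2 = 2.
  25 = 6*4 + 1, so a_3 = 6.
  4 = 4*1 + 0, so a_4 = 4.
The remainder reaches 0 after 5 divisions, so the expansion has 5 partial quotients, read off in order.

[3; 1, 2, 6, 4]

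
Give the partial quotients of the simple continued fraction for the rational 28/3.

[9; 3]

Run the Euclidean algorithm on 28 and 3; the successive quotients are the partial quotients a_0, a_1, ... (each step inverts the fractional part left over by the previous one):
  28 = 9*3 + 1, so a_0 = 9.
  3 = 3*1 + 0, so a_1 = 3.
The remainder reaches 0 after 2 divisions, so the expansion has 2 partial quotients, read off in order.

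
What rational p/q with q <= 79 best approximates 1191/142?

Expand x = 1191/142 as a continued fraction with the Euclidean algorithm:
  1191 = 8*142 + 55, so a_0 = 8.
  142 = 2*55 + 32, so a_1 = 2.
  55 = 1*32 + 23, so a_2 = 1.
  32 = 1*23 + 9, so a_3 = 1.
  23 = 2*9 + 5, so a_4 = 2.
  9 = 1*5 + 4, so a_5 = 1.
  5 = 1*4 + 1, so a_6 = 1.
  4 = 4*1 + 0, so a_7 = 4.
so x = [8; 2, 1, 1, 2, 1, 1, 4].
Convergents (p_i = a_i*p_{i-1} + p_{i-2}, q_i = a_i*q_{i-1} + q_{i-2} with p_{-2}=0, p_{-1}=1, q_{-2}=1, q_{-1}=0), until the denominator exceeds 79:
  i=0: a_0=8, p_0 = 8*1 + 0 = 8, q_0 = 8*0 + 1 = 1.
  i=1: a_1=2, p_1 = 2*8 + 1 = 17, q_1 = 2*1 + 0 = 2.
  i=2: a_2=1, p_2 = 1*17 + 8 = 25, q_2 = 1*2 + 1 = 3.
  i=3: a_3=1, p_3 = 1*25 + 17 = 42, q_3 = 1*3 + 2 = 5.
  i=4: a_4=2, p_4 = 2*42 + 25 = 109, q_4 = 2*5 + 3 = 13.
  i=5: a_5=1, p_5 = 1*109 + 42 = 151, q_5 = 1*13 + 5 = 18.
  i=6: a_6=1, p_6 = 1*151 + 109 = 260, q_6 = 1*18 + 13 = 31.
  i=7: a_7=4, p_7 = 4*260 + 151 = 1191, q_7 = 4*31 + 18 = 142.
q_7 = 142 > 79, so the last convergent with denominator <= 79 is p_6/q_6 = 260/31.
The closest fraction with denominator <= 79 is either p_6/q_6 or the intermediate fraction (k*p_6 + p_5)/(k*q_6 + q_5) with the largest k >= 1 whose denominator stays <= 79; these approach x as k grows, and every other convergent or intermediate fraction in range is farther away.
Largest k: floor((79 - q_5)/q_6) = floor((79 - 18)/31) = 1.
That gives (1*260 + 151)/(1*31 + 18) = 411/49.
Compare the errors: |x - 260/31| = |1191*31 - 260*142|/(142*31) = 1/4402, and |x - 411/49| = |1191*49 - 411*142|/(142*49) = 3/6958.
Cross-multiplying, 1*6958 = 6958 < 13206 = 3*4402, so 1/4402 is smaller: the convergent 260/31 is closer to x than 411/49.

260/31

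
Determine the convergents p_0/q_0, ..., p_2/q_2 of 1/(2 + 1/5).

0/1, 1/2, 5/11

Using the convergent recurrence p_i = a_i*p_{i-1} + p_{i-2}, q_i = a_i*q_{i-1} + q_{i-2} with p_{-2}=0, p_{-1}=1, q_{-2}=1, q_{-1}=0:
  i=0: a_0=0, p_0 = 0*1 + 0 = 0, q_0 = 0*0 + 1 = 1.
  i=1: a_1=2, p_1 = 2*0 + 1 = 1, q_1 = 2*1 + 0 = 2.
  i=2: a_2=5, p_2 = 5*1 + 0 = 5, q_2 = 5*2 + 1 = 11.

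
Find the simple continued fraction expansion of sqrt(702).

Write x_i = (sqrt(702) + m_i)/d_i with (m_0, d_0) = (0, 1). a_0 = floor(sqrt(702)) = 26, since 26^2 = 676 <= 702 < 729 = 27^2.
Iterate m_{i+1} = d_i*a_i - m_i, d_{i+1} = (702 - m_{i+1}^2)/d_i, a_{i+1} = floor((a_0 + m_{i+1})/d_{i+1}):
  m_1 = 1*26 - 0 = 26, d_1 = (702 - 26^2)/1 = 26/1 = 26, a_1 = floor((26 + 26)/26) = 2.
  m_2 = 26*2 - 26 = 26, d_2 = (702 - 26^2)/26 = 26/26 = 1, a_2 = floor((26 + 26)/1) = 52.
  m_3 = 1*52 - 26 = 26, d_3 = (702 - 26^2)/1 = 26/1 = 26: (m_3, d_3) = (m_1, d_1) = (26, 26), so from here the quotients repeat a_1, a_2; the period length is 2.
Hence the expansion of sqrt(702) is a_0 = 26 followed by the repeating block 2, 52 (period 2).

[26; (2, 52)]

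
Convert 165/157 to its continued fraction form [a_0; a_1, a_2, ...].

[1; 19, 1, 1, 1, 2]

Run the Euclidean algorithm on 165 and 157; the successive quotients are the partial quotients a_0, a_1, ... (each step inverts the fractional part left over by the previous one):
  165 = 1*157 + 8, so a_0 = 1.
  157 = 19*8 + 5, so a_1 = 19.
  8 = 1*5 + 3, so a_2 = 1.
  5 = 1*3 + 2, so a_3 = 1.
  3 = 1*2 + 1, so a_4 = 1.
  2 = 2*1 + 0, so a_5 = 2.
The remainder reaches 0 after 6 divisions, so the expansion has 6 partial quotients, read off in order.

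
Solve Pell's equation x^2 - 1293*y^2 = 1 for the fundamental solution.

(x, y) = (863, 24)

First expand sqrt(1293) as a continued fraction. With x_i = (sqrt(1293) + m_i)/d_i and (m_0, d_0) = (0, 1): a_0 = floor(sqrt(1293)) = 35, since 35^2 = 1225 <= 1293 < 1296 = 36^2.
Iterate m_{i+1} = d_i*a_i - m_i, d_{i+1} = (1293 - m_{i+1}^2)/d_i, a_{i+1} = floor((a_0 + m_{i+1})/d_{i+1}):
  m_1 = 1*35 - 0 = 35, d_1 = (1293 - 35^2)/1 = 68/1 = 68, a_1 = floor((35 + 35)/68) = 1.
  m_2 = 68*1 - 35 = 33, d_2 = (1293 - 33^2)/68 = 204/68 = 3, a_2 = floor((35 + 33)/3) = 22.
  m_3 = 3*22 - 33 = 33, d_3 = (1293 - 33^2)/3 = 204/3 = 68, a_3 = floor((35 + 33)/68) = 1.
  m_4 = 68*1 - 33 = 35, d_4 = (1293 - 35^2)/68 = 68/68 = 1, a_4 = floor((35 + 35)/1) = 70.
  m_5 = 1*70 - 35 = 35, d_5 = (1293 - 35^2)/1 = 68/1 = 68: (m_5, d_5) = (m_1, d_1) = (35, 68), so from here the quotients repeat a_1, ..., a_4; the period length is 4.
So sqrt(1293) = [35; (1, 22, 1, 70)] with period length k = 4.
k is even, so the fundamental solution of x^2 - 1293y^2 = 1 is (p_{k-1}, q_{k-1}) = (p_3, q_3); compute convergents through index 3.
Convergents (p_i = a_i*p_{i-1} + p_{i-2}, q_i = a_i*q_{i-1} + q_{i-2} with p_{-2}=0, p_{-1}=1, q_{-2}=1, q_{-1}=0):
  i=0: a_0=35, p_0 = 35*1 + 0 = 35, q_0 = 35*0 + 1 = 1.
  i=1: a_1=1, p_1 = 1*35 + 1 = 36, q_1 = 1*1 + 0 = 1.
  i=2: a_2=22, p_2 = 22*36 + 35 = 827, q_2 = 22*1 + 1 = 23.
  i=3: a_3=1, p_3 = 1*827 + 36 = 863, q_3 = 1*23 + 1 = 24.
Check: 863^2 - 1293*24^2 = 744769 - 744768 = 1, so (x, y) = (863, 24) solves the equation, and by the theorem it is the least positive solution.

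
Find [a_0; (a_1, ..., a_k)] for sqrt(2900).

[53; (1, 5, 1, 2, 1, 5, 1, 106)]

Write x_i = (sqrt(2900) + m_i)/d_i with (m_0, d_0) = (0, 1). a_0 = floor(sqrt(2900)) = 53, since 53^2 = 2809 <= 2900 < 2916 = 54^2.
Iterate m_{i+1} = d_i*a_i - m_i, d_{i+1} = (2900 - m_{i+1}^2)/d_i, a_{i+1} = floor((a_0 + m_{i+1})/d_{i+1}):
  m_1 = 1*53 - 0 = 53, d_1 = (2900 - 53^2)/1 = 91/1 = 91, a_1 = floor((53 + 53)/91) = 1.
  m_2 = 91*1 - 53 = 38, d_2 = (2900 - 38^2)/91 = 1456/91 = 16, a_2 = floor((53 + 38)/16) = 5.
  m_3 = 16*5 - 38 = 42, d_3 = (2900 - 42^2)/16 = 1136/16 = 71, a_3 = floor((53 + 42)/71) = 1.
  m_4 = 71*1 - 42 = 29, d_4 = (2900 - 29^2)/71 = 2059/71 = 29, a_4 = floor((53 + 29)/29) = 2.
  m_5 = 29*2 - 29 = 29, d_5 = (2900 - 29^2)/29 = 2059/29 = 71, a_5 = floor((53 + 29)/71) = 1.
  m_6 = 71*1 - 29 = 42, d_6 = (2900 - 42^2)/71 = 1136/71 = 16, a_6 = floor((53 + 42)/16) = 5.
  m_7 = 16*5 - 42 = 38, d_7 = (2900 - 38^2)/16 = 1456/16 = 91, a_7 = floor((53 + 38)/91) = 1.
  m_8 = 91*1 - 38 = 53, d_8 = (2900 - 53^2)/91 = 91/91 = 1, a_8 = floor((53 + 53)/1) = 106.
  m_9 = 1*106 - 53 = 53, d_9 = (2900 - 53^2)/1 = 91/1 = 91: (m_9, d_9) = (m_1, d_1) = (53, 91), so from here the quotients repeat a_1, ..., a_8; the period length is 8.
Hence the expansion of sqrt(2900) is a_0 = 53 followed by the repeating block 1, 5, 1, 2, 1, 5, 1, 106 (period 8).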